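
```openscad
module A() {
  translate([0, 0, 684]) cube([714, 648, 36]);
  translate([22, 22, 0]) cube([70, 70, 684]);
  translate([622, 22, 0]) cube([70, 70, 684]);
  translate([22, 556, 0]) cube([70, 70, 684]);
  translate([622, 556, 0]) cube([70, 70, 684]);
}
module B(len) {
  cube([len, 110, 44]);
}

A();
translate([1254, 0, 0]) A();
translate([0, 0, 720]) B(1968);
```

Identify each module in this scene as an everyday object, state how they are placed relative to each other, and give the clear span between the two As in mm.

A is a table. B is a beam. A beam spans the tops of two tables. The clear span between the two tables is 540 mm.

Second table starts at x = 1254; first ends at x = 714; clear span = 1254 − 714 = 540 mm.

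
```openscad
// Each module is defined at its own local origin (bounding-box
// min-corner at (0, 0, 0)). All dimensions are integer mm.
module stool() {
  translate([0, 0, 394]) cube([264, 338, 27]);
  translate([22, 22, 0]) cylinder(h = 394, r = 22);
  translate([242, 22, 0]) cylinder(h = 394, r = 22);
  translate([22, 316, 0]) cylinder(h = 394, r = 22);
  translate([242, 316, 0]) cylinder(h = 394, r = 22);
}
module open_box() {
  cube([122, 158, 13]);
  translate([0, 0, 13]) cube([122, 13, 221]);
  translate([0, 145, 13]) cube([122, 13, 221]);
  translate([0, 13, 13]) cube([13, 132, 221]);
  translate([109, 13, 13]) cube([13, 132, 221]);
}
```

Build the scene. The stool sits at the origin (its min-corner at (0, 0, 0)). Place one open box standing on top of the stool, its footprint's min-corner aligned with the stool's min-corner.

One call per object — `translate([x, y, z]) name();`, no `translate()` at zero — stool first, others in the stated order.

stool();
translate([0, 0, 421]) open_box();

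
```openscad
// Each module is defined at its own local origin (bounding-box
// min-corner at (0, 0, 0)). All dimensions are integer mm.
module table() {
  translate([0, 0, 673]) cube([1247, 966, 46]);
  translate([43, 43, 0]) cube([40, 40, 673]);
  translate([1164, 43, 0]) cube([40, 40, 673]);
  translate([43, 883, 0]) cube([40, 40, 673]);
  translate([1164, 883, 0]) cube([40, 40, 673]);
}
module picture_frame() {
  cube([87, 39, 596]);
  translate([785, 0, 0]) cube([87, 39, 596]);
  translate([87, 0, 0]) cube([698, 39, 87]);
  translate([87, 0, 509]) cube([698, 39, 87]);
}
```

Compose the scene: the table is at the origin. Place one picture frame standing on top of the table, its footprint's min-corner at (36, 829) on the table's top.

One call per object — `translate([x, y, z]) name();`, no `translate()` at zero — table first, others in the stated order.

table();
translate([36, 829, 719]) picture_frame();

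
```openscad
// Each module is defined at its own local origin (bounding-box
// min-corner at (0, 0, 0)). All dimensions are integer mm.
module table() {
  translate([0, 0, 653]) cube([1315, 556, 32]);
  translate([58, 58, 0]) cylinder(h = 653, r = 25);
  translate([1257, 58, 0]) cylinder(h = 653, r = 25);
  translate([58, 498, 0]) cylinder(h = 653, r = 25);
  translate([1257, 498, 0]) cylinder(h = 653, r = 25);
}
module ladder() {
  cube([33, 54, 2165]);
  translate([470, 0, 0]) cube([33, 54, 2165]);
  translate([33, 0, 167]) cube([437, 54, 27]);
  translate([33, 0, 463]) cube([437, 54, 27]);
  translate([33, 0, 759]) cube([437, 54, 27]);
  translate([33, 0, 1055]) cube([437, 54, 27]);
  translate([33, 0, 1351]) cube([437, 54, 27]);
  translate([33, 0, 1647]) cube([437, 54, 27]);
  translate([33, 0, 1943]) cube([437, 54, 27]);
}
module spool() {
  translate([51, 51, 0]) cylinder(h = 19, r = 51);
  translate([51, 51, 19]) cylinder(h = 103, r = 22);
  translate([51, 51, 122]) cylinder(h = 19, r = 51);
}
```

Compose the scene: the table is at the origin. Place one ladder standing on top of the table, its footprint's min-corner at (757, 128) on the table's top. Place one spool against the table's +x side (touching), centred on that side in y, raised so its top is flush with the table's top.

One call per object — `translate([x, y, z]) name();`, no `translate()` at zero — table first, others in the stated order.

table();
translate([757, 128, 685]) ladder();
translate([1315, 227, 544]) spool();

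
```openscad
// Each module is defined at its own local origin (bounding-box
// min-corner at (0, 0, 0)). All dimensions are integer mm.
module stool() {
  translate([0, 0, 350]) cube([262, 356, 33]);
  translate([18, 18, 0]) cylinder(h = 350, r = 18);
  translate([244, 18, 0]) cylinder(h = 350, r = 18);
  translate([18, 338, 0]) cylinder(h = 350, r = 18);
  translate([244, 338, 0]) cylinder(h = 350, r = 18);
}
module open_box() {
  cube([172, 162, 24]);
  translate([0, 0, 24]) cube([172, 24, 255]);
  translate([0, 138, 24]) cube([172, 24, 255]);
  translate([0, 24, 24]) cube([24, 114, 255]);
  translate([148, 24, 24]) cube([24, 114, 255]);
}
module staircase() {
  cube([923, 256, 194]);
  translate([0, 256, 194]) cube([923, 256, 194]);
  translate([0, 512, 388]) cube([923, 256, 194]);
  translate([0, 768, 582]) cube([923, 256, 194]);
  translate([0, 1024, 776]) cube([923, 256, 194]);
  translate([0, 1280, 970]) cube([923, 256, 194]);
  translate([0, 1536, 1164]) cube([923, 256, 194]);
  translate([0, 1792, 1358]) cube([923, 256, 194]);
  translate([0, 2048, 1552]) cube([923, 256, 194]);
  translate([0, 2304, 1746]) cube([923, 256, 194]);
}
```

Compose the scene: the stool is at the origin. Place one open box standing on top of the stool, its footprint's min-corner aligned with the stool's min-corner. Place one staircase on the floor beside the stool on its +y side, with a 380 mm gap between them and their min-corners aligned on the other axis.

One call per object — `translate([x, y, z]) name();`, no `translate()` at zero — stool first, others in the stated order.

stool();
translate([0, 0, 383]) open_box();
translate([0, 736, 0]) staircase();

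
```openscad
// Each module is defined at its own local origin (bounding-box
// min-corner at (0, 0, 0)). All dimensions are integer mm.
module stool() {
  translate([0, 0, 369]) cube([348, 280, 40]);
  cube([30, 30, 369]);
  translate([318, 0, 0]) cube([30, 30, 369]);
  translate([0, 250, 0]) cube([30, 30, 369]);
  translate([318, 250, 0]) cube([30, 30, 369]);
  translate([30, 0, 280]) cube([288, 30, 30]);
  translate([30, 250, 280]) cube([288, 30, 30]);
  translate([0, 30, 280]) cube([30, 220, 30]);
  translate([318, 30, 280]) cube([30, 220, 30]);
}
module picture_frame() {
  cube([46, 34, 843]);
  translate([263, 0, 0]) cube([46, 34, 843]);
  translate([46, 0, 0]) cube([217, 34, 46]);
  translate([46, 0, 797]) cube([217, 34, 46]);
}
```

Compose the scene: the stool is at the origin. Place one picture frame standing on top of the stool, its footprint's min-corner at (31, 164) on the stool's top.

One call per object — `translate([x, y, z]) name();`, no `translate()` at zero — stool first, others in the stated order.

stool();
translate([31, 164, 409]) picture_frame();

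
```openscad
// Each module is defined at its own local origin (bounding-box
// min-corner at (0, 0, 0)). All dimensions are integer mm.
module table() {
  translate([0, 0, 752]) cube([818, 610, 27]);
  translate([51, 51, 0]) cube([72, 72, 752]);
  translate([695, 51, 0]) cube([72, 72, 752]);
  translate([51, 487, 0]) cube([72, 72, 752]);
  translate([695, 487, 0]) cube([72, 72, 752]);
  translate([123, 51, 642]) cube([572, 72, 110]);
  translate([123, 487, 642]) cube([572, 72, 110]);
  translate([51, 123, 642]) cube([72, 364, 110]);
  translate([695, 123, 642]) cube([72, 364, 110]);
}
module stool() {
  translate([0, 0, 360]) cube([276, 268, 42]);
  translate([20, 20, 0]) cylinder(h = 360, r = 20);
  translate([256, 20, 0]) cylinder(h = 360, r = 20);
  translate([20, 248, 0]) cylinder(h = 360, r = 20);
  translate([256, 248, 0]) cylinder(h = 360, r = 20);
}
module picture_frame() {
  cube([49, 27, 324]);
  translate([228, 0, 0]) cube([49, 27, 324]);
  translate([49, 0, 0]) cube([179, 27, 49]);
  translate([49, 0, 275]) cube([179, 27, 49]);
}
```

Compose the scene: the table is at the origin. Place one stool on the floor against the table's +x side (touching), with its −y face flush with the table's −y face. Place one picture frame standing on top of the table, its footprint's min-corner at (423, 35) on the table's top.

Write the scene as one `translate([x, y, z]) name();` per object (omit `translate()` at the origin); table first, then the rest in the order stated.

table();
translate([818, 0, 0]) stool();
translate([423, 35, 779]) picture_frame();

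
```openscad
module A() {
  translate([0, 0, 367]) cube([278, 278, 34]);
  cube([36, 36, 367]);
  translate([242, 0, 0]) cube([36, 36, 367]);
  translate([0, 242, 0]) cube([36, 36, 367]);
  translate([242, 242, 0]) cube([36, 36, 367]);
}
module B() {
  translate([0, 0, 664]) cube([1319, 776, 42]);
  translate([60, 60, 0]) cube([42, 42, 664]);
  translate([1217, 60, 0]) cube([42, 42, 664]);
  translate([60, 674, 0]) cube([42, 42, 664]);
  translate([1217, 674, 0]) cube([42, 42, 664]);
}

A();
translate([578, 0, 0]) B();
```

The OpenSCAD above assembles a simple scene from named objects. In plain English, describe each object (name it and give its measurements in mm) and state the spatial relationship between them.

A is a simple wooden stool: a rectangular seat 278 mm (x) by 278 mm (y), 34 mm thick, top face at z = 401 mm, on four square legs, each 36×36 mm in cross-section. The legs rest on z = 0, each flush with a corner of the seat.

B is a table: top 1319 mm (x) × 776 mm (y), 42 mm thick, upper face at z = 706 mm, on four 42×42 mm square legs, each inset 60 mm from the nearest pair of top edges, running from z = 0 to the bottom of the top.

The table is on the floor beside the stool on its +x side.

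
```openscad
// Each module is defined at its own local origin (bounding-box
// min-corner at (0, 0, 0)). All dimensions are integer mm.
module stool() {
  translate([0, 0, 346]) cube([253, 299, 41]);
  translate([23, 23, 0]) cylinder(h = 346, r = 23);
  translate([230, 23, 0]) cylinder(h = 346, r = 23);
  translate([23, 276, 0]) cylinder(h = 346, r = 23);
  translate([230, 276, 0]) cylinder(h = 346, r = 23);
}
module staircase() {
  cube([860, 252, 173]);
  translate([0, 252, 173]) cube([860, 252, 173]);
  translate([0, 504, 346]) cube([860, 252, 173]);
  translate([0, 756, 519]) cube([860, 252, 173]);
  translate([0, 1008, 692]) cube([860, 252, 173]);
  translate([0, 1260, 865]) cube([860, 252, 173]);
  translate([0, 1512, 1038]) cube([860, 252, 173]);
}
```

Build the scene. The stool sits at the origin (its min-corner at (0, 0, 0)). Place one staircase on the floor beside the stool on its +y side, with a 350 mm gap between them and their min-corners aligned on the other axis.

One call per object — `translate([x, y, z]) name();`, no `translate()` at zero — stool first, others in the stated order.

stool();
translate([0, 649, 0]) staircase();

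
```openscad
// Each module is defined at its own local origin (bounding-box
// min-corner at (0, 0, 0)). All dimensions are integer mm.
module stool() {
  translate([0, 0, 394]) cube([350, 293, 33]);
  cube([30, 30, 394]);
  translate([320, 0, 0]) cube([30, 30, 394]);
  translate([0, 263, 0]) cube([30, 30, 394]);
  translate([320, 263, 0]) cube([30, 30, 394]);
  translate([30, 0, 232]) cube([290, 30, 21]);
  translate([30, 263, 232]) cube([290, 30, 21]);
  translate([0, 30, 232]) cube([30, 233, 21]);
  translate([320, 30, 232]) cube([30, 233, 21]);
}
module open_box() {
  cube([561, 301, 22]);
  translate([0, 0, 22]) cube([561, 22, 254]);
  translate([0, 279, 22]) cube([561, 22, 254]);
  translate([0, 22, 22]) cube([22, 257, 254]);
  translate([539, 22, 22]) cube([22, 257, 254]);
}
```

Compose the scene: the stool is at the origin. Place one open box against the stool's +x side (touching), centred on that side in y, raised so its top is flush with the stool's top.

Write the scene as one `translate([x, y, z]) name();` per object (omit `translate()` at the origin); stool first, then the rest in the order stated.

stool();
translate([350, -4, 151]) open_box();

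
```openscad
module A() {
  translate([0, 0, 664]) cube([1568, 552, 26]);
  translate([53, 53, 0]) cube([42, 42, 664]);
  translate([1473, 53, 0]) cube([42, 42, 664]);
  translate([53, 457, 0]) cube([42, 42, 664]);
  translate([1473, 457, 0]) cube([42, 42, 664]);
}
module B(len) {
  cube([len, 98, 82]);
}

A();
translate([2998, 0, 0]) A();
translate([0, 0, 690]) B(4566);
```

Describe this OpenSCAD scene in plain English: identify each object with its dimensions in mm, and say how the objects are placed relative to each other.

A is a table: top 1568 mm (x) × 552 mm (y), 26 mm thick, upper face at z = 690 mm, on four 42×42 mm square legs, each inset 53 mm from the nearest pair of top edges, running from z = 0 to the bottom of the top.

B is a rectangular beam 4566 mm long (x), 98 mm deep (y), 82 mm thick (z).

The beam spans the tops of two tables placed 1430 mm apart, resting at z = 690 mm.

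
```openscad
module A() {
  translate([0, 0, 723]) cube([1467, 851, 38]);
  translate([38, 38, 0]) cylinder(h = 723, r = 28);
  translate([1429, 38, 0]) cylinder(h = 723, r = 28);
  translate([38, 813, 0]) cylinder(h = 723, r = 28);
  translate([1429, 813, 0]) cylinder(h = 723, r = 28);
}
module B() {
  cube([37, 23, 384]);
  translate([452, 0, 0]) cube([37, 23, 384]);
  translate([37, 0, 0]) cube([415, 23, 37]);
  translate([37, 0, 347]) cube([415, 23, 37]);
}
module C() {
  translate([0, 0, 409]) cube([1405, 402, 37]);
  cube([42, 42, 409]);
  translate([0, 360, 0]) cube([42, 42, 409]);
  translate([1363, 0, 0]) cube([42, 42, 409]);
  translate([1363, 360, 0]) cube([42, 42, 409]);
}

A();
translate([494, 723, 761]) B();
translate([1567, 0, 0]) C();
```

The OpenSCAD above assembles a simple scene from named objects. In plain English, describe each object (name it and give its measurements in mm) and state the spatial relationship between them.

A is a table: top 1467 mm (x) × 851 mm (y), 38 mm thick, upper face at z = 761 mm, on four round legs of 56 mm diameter, each leg's bounding box inset 10 mm from the nearest pair of top edges, running from z = 0 to the bottom of the top.

B is a picture frame with a 415×310 mm rectangular opening (x by z) and a uniform 37 mm border on every side. Frame depth is 23 mm along y. It is built from two vertical stiles running the full outside height and two horizontal rails spanning the gap between the stiles.

C is a long wooden bench with a 1405 mm (x) × 402 mm (y) seat, 37 mm thick, its top surface 446 mm above the floor. Four 42 mm square legs at the seat corners, flush with the edges, run from z = 0 to the seat underside.

The picture frame is on top of the table. The bench is on the floor beside the table on its +x side.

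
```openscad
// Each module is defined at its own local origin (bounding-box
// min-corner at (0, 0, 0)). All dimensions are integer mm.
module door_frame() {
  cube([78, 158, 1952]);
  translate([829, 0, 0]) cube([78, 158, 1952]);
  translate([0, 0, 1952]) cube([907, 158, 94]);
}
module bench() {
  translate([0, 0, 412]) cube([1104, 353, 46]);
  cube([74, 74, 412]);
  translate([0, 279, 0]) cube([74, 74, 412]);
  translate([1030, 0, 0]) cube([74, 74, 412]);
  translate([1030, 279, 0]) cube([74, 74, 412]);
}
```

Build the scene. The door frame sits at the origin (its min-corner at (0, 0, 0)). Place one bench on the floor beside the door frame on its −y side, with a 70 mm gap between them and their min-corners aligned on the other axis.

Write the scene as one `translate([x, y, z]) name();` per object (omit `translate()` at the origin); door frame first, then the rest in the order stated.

door_frame();
translate([0, -423, 0]) bench();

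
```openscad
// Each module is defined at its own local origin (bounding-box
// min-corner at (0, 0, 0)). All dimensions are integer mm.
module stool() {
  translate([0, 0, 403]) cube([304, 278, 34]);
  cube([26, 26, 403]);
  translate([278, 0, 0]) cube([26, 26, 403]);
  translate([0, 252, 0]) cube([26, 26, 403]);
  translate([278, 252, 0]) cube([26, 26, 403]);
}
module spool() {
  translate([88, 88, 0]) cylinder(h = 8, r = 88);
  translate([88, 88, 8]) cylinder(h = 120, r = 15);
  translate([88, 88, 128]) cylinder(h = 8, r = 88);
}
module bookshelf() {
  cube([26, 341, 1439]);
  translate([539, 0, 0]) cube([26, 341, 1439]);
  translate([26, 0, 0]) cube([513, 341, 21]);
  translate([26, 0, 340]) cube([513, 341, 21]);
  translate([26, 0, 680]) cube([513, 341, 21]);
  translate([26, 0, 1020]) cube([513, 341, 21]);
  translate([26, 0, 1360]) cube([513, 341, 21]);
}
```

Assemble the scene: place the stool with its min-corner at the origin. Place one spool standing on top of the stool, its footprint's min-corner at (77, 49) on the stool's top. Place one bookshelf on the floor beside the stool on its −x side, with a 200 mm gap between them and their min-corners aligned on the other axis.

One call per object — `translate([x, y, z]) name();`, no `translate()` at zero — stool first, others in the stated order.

stool();
translate([77, 49, 437]) spool();
translate([-765, 0, 0]) bookshelf();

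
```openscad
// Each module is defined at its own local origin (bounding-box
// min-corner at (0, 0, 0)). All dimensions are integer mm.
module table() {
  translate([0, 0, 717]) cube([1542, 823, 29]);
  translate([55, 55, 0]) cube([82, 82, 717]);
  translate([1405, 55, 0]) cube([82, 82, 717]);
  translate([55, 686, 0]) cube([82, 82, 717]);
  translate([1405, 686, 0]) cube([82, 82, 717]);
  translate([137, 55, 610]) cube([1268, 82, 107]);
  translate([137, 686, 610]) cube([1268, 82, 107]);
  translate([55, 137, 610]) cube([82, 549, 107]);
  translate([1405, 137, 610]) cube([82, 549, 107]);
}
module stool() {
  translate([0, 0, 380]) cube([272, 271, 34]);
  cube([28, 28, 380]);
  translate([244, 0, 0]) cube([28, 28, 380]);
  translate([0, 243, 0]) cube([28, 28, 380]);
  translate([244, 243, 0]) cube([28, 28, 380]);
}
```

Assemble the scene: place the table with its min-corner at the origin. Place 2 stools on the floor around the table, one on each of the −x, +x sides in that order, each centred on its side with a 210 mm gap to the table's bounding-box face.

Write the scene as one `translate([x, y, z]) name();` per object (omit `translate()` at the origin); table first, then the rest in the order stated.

table();
translate([-482, 276, 0]) stool();
translate([1752, 276, 0]) stool();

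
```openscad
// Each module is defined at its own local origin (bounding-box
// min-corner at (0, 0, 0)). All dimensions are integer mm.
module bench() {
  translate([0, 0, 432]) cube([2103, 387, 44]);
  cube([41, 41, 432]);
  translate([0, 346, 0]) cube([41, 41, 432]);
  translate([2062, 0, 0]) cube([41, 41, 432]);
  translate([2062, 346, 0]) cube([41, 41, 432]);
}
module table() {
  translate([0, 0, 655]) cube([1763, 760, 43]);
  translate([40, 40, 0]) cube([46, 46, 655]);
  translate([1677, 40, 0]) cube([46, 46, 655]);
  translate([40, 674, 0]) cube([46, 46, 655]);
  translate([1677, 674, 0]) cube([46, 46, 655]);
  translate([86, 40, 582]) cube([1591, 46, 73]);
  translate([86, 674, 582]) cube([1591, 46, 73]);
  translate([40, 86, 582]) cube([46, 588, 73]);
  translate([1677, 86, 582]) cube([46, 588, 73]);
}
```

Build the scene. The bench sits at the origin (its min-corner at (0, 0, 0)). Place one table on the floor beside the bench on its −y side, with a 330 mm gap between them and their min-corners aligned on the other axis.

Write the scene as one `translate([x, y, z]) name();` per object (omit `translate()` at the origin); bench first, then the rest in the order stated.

bench();
translate([0, -1090, 0]) table();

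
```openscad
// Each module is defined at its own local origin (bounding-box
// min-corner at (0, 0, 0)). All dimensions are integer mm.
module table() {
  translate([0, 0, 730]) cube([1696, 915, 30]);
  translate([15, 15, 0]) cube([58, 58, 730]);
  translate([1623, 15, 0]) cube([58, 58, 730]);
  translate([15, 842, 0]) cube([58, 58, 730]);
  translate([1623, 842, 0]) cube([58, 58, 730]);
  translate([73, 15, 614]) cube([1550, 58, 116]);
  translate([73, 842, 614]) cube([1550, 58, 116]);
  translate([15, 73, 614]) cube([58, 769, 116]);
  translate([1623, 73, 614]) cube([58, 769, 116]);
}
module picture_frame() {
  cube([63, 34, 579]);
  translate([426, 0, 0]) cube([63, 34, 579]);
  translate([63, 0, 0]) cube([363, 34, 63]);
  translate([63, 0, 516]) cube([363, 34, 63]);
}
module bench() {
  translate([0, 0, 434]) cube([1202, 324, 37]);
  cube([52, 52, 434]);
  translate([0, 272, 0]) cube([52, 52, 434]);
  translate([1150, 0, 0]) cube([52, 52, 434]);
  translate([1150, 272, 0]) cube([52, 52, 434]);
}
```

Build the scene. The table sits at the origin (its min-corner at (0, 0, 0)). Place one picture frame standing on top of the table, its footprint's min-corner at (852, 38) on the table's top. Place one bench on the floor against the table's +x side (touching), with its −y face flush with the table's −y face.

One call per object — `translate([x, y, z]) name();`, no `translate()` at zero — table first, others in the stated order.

table();
translate([852, 38, 760]) picture_frame();
translate([1696, 0, 0]) bench();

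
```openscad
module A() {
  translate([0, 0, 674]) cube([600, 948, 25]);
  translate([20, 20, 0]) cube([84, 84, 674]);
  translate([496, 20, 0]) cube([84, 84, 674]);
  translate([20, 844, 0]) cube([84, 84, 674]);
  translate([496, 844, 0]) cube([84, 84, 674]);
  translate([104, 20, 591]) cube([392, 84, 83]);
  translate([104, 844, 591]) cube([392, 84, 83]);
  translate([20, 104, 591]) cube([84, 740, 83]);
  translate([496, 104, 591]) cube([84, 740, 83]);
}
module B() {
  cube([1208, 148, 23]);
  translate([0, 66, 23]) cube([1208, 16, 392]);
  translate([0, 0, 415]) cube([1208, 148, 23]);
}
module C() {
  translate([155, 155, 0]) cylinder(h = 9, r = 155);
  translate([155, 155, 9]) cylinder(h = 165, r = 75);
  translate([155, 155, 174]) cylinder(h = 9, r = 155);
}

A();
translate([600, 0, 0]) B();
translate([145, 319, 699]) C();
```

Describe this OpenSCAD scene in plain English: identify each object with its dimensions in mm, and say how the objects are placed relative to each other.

A is a table with a 600×948 mm rectangular top, 25 mm thick, top surface at z = 699 mm, supported by four 84×84 mm square legs, each inset 20 mm from the nearest pair of top edges, running from the floor. Four apron rails, 84 mm thick and 83 mm tall, run between adjacent legs with their top edges flush with the underside of the top and their outer faces flush with the legs' outer faces.

B is an I-beam lying along x, 1208 mm long. Overall section height 438 mm. Two flanges 148 mm wide (y) and 23 mm thick, one on the floor and one at the top; a web 16 mm thick runs between them, centred on the flange width.

C is a spool: two coaxial disc flanges of radius 155 mm and thickness 9 mm, joined by a core cylinder of radius 75 mm and height 165 mm. The lower flange rests on z = 0 and the three cylinders share a vertical axis.

The I-beam is against the table's +x side, with their −y faces flush. The spool is on top of the table, centred.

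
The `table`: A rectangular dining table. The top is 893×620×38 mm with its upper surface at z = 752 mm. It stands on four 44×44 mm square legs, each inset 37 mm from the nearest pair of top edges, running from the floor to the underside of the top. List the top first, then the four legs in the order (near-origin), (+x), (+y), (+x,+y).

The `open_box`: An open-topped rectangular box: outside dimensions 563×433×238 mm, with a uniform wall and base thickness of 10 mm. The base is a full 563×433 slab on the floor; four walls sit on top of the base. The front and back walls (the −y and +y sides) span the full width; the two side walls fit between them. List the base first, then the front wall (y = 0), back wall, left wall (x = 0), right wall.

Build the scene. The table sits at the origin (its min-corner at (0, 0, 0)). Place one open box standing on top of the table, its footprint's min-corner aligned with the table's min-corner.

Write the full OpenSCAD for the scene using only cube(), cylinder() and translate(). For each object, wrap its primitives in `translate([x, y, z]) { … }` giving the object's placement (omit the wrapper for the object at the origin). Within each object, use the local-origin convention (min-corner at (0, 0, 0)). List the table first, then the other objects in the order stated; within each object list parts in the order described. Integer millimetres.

translate([0, 0, 714]) cube([893, 620, 38]);
translate([37, 37, 0]) cube([44, 44, 714]);
translate([812, 37, 0]) cube([44, 44, 714]);
translate([37, 539, 0]) cube([44, 44, 714]);
translate([812, 539, 0]) cube([44, 44, 714]);
translate([0, 0, 752]) {
  cube([563, 433, 10]);
  translate([0, 0, 10]) cube([563, 10, 228]);
  translate([0, 423, 10]) cube([563, 10, 228]);
  translate([0, 10, 10]) cube([10, 413, 228]);
  translate([553, 10, 10]) cube([10, 413, 228]);
}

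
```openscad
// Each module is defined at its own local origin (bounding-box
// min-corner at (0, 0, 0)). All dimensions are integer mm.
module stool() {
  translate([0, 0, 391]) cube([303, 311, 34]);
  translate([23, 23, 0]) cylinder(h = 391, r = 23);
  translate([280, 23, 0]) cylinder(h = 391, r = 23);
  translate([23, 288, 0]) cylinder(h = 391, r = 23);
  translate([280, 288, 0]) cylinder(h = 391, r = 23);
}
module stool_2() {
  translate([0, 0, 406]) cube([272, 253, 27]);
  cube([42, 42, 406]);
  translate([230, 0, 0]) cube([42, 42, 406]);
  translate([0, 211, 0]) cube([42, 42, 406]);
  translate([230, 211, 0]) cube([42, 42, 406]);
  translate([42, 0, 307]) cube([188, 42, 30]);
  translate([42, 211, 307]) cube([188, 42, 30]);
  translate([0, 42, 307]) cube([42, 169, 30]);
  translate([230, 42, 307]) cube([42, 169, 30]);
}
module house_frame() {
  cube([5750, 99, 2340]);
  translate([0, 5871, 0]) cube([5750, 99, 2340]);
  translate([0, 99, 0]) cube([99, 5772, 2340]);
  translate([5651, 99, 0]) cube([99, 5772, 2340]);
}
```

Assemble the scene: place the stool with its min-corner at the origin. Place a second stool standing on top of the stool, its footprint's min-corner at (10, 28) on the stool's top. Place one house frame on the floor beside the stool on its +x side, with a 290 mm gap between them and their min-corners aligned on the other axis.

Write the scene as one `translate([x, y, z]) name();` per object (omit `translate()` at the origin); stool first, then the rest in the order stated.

stool();
translate([10, 28, 425]) stool_2();
translate([593, 0, 0]) house_frame();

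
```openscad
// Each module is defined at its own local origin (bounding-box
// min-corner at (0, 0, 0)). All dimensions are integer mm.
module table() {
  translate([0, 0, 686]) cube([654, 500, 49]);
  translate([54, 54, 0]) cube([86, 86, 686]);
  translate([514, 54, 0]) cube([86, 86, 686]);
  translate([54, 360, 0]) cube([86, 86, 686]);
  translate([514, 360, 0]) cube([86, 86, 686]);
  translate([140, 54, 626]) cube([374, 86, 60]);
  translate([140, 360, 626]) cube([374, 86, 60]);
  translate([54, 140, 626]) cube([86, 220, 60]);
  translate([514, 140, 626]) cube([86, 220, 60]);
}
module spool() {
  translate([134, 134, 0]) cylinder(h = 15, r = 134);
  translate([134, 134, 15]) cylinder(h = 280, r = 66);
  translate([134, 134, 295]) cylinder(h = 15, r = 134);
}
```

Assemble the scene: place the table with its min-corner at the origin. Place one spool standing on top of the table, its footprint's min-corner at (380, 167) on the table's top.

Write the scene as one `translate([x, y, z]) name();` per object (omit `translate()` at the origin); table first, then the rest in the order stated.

table();
translate([380, 167, 735]) spool();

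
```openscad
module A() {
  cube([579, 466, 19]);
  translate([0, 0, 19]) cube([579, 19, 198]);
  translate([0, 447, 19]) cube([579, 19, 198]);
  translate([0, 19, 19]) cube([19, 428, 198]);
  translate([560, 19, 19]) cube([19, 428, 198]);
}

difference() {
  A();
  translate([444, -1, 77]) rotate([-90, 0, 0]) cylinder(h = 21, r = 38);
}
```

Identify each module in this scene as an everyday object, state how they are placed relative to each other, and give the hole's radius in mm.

A is an open box. The open box has a circular hole through its front wall. The hole's radius is 38 mm.

The subtracted cylinder has r = 38 mm.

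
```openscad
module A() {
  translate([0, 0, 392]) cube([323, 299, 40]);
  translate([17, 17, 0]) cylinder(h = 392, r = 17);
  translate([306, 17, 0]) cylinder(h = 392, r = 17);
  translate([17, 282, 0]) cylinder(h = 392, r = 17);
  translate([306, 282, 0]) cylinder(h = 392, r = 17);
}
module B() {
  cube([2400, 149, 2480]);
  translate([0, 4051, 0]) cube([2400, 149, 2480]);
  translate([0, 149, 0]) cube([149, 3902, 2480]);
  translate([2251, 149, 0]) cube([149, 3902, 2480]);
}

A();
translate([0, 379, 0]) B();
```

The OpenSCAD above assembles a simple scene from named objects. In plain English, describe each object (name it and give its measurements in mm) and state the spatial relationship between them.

A is a four-legged stool. The seat is 323×299 mm, 40 mm thick, top at z = 432 mm. It stands on four round legs, each 34 mm in diameter, from z = 0 to the seat underside, each leg's axis is inset half a diameter from the nearest pair of seat edges (so the leg's bounding box is flush with the corner).

B is the wall frame of a small rectangular building: four walls, each 2480 mm tall and 149 mm thick, enclosing a footprint 2400 mm (x) by 4200 mm (y) outside-to-outside, with no floor or roof. The front and back walls (the −y and +y sides) span the full width; the two side walls fit between them.

The house frame is on the floor beside the stool on its +y side.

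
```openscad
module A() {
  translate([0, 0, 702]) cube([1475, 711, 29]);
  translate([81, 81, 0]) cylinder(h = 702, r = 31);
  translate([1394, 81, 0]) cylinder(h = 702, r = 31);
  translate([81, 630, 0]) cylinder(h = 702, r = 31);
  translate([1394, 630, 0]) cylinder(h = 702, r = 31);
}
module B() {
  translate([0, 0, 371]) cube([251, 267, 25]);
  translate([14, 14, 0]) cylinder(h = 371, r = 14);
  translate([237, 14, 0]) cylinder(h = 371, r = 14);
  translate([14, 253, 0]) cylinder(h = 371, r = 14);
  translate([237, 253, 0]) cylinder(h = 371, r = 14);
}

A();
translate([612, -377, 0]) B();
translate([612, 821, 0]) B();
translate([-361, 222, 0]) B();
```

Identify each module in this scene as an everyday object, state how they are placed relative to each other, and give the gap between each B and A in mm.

A is a table. B is a stool. Three stools sit around the table at the −y, +y, −x sides. The gap between each stool and the table is 110 mm.

Each stool's nearest face is 110 mm from the table's bounding box.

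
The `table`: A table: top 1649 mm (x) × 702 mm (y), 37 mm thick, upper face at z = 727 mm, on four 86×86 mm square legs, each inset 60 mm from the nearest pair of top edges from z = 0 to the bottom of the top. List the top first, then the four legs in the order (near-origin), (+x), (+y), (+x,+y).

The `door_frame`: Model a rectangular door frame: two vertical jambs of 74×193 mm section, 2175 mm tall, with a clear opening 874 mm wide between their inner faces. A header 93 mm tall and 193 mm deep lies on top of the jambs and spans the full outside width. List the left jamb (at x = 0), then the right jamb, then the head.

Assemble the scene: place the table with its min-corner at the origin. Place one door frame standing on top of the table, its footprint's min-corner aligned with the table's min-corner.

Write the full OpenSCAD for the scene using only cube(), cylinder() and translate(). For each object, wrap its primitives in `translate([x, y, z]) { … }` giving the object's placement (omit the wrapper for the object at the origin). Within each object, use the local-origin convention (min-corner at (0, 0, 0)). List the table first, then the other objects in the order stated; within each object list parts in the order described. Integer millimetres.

translate([0, 0, 690]) cube([1649, 702, 37]);
translate([60, 60, 0]) cube([86, 86, 690]);
translate([1503, 60, 0]) cube([86, 86, 690]);
translate([60, 556, 0]) cube([86, 86, 690]);
translate([1503, 556, 0]) cube([86, 86, 690]);
translate([0, 0, 727]) {
  cube([74, 193, 2175]);
  translate([948, 0, 0]) cube([74, 193, 2175]);
  translate([0, 0, 2175]) cube([1022, 193, 93]);
}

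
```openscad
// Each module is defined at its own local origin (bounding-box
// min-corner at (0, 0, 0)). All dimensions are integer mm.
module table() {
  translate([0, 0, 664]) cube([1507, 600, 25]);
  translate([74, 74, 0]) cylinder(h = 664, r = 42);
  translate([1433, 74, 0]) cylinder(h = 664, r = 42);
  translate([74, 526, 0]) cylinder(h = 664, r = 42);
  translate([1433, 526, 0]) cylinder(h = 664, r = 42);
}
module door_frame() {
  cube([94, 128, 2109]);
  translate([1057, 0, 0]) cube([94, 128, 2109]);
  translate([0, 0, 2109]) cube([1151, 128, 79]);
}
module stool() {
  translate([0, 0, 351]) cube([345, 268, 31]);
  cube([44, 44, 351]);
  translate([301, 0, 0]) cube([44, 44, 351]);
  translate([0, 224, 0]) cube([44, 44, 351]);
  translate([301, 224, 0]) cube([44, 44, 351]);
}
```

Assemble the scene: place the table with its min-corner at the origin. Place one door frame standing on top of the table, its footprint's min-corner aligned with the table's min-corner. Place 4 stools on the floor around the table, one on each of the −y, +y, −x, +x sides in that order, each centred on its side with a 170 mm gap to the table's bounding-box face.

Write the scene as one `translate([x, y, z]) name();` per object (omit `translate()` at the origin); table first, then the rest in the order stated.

table();
translate([0, 0, 689]) door_frame();
translate([581, -438, 0]) stool();
translate([581, 770, 0]) stool();
translate([-515, 166, 0]) stool();
translate([1677, 166, 0]) stool();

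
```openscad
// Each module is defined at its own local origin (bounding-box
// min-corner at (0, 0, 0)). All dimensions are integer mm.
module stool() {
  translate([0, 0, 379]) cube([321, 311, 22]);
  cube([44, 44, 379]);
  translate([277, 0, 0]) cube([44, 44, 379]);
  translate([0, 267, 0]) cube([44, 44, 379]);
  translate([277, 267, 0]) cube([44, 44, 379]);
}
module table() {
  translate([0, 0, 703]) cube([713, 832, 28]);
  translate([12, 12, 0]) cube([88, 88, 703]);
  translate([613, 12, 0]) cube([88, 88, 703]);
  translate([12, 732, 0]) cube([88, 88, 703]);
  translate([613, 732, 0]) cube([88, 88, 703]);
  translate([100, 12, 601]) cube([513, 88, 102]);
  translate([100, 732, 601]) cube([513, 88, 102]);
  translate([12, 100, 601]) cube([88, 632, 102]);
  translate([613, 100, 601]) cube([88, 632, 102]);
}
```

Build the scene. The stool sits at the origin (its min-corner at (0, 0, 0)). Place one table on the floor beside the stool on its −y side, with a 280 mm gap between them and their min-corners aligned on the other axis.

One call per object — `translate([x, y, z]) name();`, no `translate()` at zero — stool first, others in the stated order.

stool();
translate([0, -1112, 0]) table();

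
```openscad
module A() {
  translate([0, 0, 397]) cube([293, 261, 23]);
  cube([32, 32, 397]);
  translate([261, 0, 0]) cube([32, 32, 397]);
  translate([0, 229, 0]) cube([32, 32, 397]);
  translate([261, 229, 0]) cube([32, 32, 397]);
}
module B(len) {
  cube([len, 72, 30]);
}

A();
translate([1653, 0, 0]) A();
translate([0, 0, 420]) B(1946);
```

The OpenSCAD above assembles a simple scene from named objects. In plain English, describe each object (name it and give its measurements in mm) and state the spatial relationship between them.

A is a four-legged stool. The seat is 293×261 mm, 23 mm thick, top at z = 420 mm. It stands on four square legs, each 32×32 mm in cross-section, from z = 0 to the seat underside, each flush with a corner of the seat.

B is a rectangular beam 1946 mm long (x), 72 mm deep (y), 30 mm thick (z).

The beam spans the tops of two stools placed 1360 mm apart, resting at z = 420 mm.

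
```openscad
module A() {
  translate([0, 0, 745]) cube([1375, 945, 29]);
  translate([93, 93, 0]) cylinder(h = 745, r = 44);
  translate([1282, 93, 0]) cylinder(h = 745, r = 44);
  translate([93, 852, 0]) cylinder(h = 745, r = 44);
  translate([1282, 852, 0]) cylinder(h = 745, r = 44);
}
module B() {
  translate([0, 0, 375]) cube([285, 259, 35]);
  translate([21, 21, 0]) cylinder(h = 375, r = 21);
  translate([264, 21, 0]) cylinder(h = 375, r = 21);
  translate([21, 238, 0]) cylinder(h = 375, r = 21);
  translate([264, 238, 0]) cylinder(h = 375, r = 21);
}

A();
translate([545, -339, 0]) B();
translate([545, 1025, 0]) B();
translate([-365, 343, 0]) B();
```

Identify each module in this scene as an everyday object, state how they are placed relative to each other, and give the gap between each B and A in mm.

A is a table. B is a stool. Three stools sit around the table at the −y, +y, −x sides. The gap between each stool and the table is 80 mm.

Each stool's nearest face is 80 mm from the table's bounding box.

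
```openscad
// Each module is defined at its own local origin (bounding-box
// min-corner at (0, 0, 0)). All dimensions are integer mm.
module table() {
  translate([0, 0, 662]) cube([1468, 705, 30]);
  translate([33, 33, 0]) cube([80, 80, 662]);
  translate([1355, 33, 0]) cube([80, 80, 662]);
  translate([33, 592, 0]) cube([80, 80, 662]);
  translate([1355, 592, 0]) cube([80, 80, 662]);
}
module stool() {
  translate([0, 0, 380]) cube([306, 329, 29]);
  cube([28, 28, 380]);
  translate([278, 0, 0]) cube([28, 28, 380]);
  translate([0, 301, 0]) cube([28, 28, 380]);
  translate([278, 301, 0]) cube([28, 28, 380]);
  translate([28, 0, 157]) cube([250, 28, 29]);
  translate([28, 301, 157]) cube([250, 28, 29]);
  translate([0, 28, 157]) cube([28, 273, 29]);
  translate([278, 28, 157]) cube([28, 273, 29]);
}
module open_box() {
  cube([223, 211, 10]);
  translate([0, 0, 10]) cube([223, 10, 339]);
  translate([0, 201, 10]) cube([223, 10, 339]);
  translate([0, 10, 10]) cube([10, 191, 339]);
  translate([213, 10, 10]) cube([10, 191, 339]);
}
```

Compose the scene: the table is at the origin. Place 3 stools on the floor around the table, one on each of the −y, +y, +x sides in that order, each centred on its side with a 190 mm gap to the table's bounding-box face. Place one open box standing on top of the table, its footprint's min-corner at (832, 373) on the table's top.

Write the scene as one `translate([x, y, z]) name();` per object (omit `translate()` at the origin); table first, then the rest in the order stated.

table();
translate([581, -519, 0]) stool();
translate([581, 895, 0]) stool();
translate([1658, 188, 0]) stool();
translate([832, 373, 692]) open_box();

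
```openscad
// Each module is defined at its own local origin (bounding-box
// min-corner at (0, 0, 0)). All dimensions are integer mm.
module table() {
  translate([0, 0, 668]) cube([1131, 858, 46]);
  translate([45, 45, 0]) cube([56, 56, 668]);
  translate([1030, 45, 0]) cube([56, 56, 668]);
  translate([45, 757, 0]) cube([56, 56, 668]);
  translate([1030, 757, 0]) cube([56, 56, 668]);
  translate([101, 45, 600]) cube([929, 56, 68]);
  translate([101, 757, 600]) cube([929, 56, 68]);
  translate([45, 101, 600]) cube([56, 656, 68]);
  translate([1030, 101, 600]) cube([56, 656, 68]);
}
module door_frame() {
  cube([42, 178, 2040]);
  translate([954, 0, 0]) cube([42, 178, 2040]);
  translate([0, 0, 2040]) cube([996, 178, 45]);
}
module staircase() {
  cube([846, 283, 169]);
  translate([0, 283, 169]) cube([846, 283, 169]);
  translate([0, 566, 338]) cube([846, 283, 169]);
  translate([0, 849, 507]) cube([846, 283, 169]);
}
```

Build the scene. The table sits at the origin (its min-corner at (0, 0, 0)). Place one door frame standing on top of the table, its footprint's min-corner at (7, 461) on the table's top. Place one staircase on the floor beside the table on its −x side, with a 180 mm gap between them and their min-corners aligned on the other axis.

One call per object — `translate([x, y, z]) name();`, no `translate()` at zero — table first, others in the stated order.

table();
translate([7, 461, 714]) door_frame();
translate([-1026, 0, 0]) staircase();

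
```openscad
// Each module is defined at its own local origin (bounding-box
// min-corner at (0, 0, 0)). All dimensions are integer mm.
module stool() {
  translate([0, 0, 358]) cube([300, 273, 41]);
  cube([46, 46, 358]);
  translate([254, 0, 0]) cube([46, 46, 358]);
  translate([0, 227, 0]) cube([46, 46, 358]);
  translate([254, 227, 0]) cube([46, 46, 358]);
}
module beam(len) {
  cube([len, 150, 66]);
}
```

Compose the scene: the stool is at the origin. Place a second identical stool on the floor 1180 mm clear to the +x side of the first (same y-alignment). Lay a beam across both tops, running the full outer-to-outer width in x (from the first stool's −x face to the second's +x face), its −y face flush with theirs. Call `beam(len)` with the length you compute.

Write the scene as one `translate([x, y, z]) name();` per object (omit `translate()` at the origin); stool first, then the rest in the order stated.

stool();
translate([1480, 0, 0]) stool();
translate([0, 0, 399]) beam(1780);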